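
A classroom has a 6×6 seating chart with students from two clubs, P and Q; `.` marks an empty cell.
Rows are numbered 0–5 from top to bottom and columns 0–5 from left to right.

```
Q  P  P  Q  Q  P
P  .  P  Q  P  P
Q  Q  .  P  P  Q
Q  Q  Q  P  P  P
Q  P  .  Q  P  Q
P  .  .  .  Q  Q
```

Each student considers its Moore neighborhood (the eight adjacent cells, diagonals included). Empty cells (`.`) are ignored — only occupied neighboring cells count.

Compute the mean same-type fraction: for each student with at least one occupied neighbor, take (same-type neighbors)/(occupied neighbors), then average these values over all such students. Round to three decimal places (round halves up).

0.520

Row 0: (0,0)Q 0/2 · (0,1)P 3/4 · (0,2)P 2/4 · (0,3)Q 2/5 · (0,4)Q 2/5 · (0,5)P 2/3
Row 1: (1,0)P 1/4 · (1,2)P 3/6 · (1,3)Q 2/7 · (1,4)P 4/8 · (1,5)P 3/5
Row 2: (2,0)Q 3/4 · (2,1)Q 4/6 · (2,3)P 5/7 · (2,4)P 6/8 · (2,5)Q 0/5
Row 3: (3,0)Q 4/5 · (3,1)Q 5/6 · (3,2)Q 3/6 · (3,3)P 4/6 · (3,4)P 5/8 · (3,5)P 3/5
Row 4: (4,0)Q 2/4 · (4,1)P 1/5 · (4,3)Q 2/5 · (4,4)P 3/7 · (4,5)Q 2/5
Row 5: (5,0)P 1/2 · (5,4)Q 3/4 · (5,5)Q 2/3
Sum over 30 students: 0/2 + 3/4 + 2/4 + 2/5 + 2/5 + 2/3 + 1/4 + 3/6 + 2/7 + 4/8 + 3/5 + 3/4 + 4/6 + 5/7 + 6/8 + 0/5 + 4/5 + 5/6 + 3/6 + 4/6 + 5/8 + 3/5 + 2/4 + 1/5 + 2/5 + 3/7 + 2/5 + 1/2 + 3/4 + 2/3 = 4369/280; mean = 4369/280 ÷ 30 = 4369/8400 = 0.520119… → 0.520.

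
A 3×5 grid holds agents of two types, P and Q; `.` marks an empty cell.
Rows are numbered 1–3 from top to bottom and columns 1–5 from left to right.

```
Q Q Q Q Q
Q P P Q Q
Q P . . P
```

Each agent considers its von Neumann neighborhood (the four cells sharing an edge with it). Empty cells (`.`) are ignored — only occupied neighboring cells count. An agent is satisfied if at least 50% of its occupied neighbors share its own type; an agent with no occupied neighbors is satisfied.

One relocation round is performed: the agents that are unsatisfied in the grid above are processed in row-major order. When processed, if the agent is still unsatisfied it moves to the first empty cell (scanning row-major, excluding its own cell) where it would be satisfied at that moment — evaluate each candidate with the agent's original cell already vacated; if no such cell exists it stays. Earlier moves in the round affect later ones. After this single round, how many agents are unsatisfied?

0

Initially unsatisfied (in order): (2,3), (3,5).
  (2,3) → (3,3).
  (3,5) → (2,3).
Resulting grid:
Q Q Q Q Q
Q P P Q Q
Q P P . .
All satisfied now.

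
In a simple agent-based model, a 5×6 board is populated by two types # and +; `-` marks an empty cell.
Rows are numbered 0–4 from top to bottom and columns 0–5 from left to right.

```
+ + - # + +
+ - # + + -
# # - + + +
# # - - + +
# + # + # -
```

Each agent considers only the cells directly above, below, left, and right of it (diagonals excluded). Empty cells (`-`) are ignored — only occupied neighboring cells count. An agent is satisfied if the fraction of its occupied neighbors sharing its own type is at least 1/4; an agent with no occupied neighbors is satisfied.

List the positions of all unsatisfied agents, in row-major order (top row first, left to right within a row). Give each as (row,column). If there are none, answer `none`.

(0,0)+ 2/2 ✓
(0,1)+ 1/1 ✓
(0,3)# 0/2 ✗
(0,4)+ 2/3 ✓
(0,5)+ 1/1 ✓
(1,0)+ 1/2 ✓
(1,2)# 0/1 ✗
(1,3)+ 2/4 ✓
(1,4)+ 3/3 ✓
(2,0)# 2/3 ✓
(2,1)# 2/2 ✓
(2,3)+ 2/2 ✓
(2,4)+ 4/4 ✓
(2,5)+ 2/2 ✓
(3,0)# 3/3 ✓
(3,1)# 2/3 ✓
(3,4)+ 2/3 ✓
(3,5)+ 2/2 ✓
(4,0)# 1/2 ✓
(4,1)+ 0/3 ✗
(4,2)# 0/2 ✗
(4,3)+ 0/2 ✗
(4,4)# 0/2 ✗

(0,3), (1,2), (4,1), (4,2), (4,3), (4,4)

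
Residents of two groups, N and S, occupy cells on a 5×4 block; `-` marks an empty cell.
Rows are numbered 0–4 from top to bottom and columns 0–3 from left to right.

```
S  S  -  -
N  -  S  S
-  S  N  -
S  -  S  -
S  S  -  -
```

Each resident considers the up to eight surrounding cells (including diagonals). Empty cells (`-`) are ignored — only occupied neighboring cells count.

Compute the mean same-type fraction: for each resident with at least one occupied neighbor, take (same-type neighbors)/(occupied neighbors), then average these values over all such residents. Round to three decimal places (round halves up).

(0,0)S 1/2
(0,1)S 2/3
(1,0)N 0/3
(1,2)S 3/4
(1,3)S 1/2
(2,1)S 3/5
(2,2)N 0/4
(3,0)S 3/3
(3,2)S 2/3
(4,0)S 2/2
(4,1)S 3/3
Sum over 11 residents: 1/2 + 2/3 + 0/3 + 3/4 + 1/2 + 3/5 + 0/4 + 3/3 + 2/3 + 2/2 + 3/3 = 401/60; mean = 401/60 ÷ 11 = 401/660 = 0.607575… → 0.608.

0.608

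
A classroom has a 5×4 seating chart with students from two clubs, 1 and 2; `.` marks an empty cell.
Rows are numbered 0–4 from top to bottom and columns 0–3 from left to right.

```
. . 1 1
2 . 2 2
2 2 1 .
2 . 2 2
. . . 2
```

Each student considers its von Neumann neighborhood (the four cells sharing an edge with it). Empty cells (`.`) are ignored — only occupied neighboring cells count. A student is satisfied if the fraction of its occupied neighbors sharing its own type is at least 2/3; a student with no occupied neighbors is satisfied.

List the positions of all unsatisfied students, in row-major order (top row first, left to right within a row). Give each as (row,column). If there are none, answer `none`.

(0,2), (0,3), (1,2), (1,3), (2,1), (2,2), (3,2)

(0,2)1 1/2 unhappy
(0,3)1 1/2 unhappy
(1,0)2 1/1 ok
(1,2)2 1/3 unhappy
(1,3)2 1/2 unhappy
(2,0)2 3/3 ok
(2,1)2 1/2 unhappy
(2,2)1 0/3 unhappy
(3,0)2 1/1 ok
(3,2)2 1/2 unhappy
(3,3)2 2/2 ok
(4,3)2 1/1 ok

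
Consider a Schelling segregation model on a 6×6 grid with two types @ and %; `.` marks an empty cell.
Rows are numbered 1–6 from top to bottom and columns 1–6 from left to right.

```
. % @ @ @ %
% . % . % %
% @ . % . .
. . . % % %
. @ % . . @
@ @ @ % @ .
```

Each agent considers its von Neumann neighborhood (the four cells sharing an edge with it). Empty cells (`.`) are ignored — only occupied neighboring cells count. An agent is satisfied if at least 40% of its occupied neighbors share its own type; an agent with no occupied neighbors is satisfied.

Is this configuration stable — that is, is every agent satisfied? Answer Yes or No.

No

Row 1: (1,2)% 0/1 unhappy · (1,3)@ 1/3 unhappy · (1,4)@ 2/2 ok · (1,5)@ 1/3 unhappy · (1,6)% 1/2 ok
Row 2: (2,1)% 1/1 ok · (2,3)% 0/1 unhappy · (2,5)% 1/2 ok · (2,6)% 2/2 ok
Row 3: (3,1)% 1/2 ok · (3,2)@ 0/1 unhappy · (3,4)% 1/1 ok
Row 4: (4,4)% 2/2 ok · (4,5)% 2/2 ok · (4,6)% 1/2 ok
Row 5: (5,2)@ 1/2 ok · (5,3)% 0/2 unhappy · (5,6)@ 0/1 unhappy
Row 6: (6,1)@ 1/1 ok · (6,2)@ 3/3 ok · (6,3)@ 1/3 unhappy · (6,4)% 0/2 unhappy · (6,5)@ 0/1 unhappy
For instance (1,2) has only 0/1 same-type neighbors, below 2/5.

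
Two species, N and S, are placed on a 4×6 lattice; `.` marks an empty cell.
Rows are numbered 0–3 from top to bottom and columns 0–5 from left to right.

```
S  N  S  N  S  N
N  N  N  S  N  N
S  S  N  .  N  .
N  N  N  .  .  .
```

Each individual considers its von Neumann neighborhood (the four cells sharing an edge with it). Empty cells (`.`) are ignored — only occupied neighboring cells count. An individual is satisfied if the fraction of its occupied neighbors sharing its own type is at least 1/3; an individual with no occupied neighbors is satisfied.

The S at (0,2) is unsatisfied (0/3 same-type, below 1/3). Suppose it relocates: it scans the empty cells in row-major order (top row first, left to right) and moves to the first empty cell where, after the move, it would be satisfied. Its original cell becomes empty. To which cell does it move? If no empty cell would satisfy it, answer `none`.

(2,3)

Vacating (0,2). Empty cells in order:
  (2,3): 1/3 same-type → satisfied — stop here.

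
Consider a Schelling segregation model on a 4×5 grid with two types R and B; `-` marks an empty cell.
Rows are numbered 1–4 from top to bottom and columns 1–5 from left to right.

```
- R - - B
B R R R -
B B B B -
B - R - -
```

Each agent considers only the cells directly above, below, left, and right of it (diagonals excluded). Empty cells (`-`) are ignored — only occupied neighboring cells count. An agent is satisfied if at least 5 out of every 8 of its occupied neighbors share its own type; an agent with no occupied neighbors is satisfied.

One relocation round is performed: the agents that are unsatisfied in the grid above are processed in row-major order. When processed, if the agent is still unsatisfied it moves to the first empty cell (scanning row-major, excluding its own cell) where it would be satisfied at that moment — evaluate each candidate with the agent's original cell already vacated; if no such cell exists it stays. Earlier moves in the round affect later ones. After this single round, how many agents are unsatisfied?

Initially unsatisfied (in order): (2,1), (2,2), (2,4), (3,3), (3,4), (4,3).
  (2,1) → (3,5).
  (2,2): now satisfied by earlier moves; stays.
  (2,4) → (1,1).
  (3,3) → (1,4).
  (3,4): now satisfied by earlier moves; stays.
  (4,3): now satisfied by earlier moves; stays.
Resulting grid:
R R - B B
- R R - -
B B - B B
B - R - -
Unsatisfied now: (3,2).

1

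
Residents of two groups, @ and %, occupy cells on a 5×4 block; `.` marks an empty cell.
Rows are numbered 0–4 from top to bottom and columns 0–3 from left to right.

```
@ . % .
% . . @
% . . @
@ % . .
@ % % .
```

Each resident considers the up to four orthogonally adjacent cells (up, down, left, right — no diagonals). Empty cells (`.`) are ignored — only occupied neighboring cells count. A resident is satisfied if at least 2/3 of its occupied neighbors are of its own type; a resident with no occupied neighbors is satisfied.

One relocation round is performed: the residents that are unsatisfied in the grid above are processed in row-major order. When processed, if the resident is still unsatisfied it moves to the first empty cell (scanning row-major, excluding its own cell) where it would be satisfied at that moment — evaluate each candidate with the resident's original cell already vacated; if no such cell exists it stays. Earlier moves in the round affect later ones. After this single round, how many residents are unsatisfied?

1

Initially unsatisfied (in order): (0,0), (1,0), (2,0), (3,0), (3,1), (4,0).
  (0,0) → (2,2).
  (1,0): now satisfied by earlier moves; stays.
  (2,0) → (0,0).
  (3,0) → (1,2).
  (3,1): now satisfied by earlier moves; stays.
  (4,0) → (3,3).
Resulting grid:
% . % .
% . @ @
. . @ @
. % . @
. % % .
Unsatisfied now: (0,2).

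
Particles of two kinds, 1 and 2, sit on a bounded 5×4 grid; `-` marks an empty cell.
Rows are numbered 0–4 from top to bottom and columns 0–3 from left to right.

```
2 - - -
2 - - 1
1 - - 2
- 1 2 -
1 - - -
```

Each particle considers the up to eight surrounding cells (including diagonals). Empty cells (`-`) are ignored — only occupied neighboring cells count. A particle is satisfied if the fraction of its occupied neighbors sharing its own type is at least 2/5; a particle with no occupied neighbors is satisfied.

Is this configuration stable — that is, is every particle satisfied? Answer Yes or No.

(0,0)2 1/1 ✓
(1,0)2 1/2 ✓
(1,3)1 0/1 ✗
(2,0)1 1/2 ✓
(2,3)2 1/2 ✓
(3,1)1 2/3 ✓
(3,2)2 1/2 ✓
(4,0)1 1/1 ✓
For instance (1,3) has only 0/1 same-type neighbors, below 2/5.

No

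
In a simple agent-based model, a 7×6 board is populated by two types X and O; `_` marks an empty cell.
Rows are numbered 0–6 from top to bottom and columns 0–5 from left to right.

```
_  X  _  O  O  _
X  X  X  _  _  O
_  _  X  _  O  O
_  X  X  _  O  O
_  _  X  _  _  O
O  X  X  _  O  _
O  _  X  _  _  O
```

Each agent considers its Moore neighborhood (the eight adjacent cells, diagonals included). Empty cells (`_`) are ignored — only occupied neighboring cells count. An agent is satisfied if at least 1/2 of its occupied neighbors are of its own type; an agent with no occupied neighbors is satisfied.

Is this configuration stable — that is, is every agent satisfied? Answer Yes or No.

Yes

(0,1)X 3/3 satisfied
(0,3)O 1/2 satisfied
(0,4)O 2/2 satisfied
(1,0)X 2/2 satisfied
(1,1)X 4/4 satisfied
(1,2)X 3/4 satisfied
(1,5)O 3/3 satisfied
(2,2)X 4/4 satisfied
(2,4)O 4/4 satisfied
(2,5)O 4/4 satisfied
(3,1)X 3/3 satisfied
(3,2)X 3/3 satisfied
(3,4)O 4/4 satisfied
(3,5)O 4/4 satisfied
(4,2)X 4/4 satisfied
(4,5)O 3/3 satisfied
(5,0)O 1/2 satisfied
(5,1)X 3/5 satisfied
(5,2)X 3/3 satisfied
(5,4)O 2/2 satisfied
(6,0)O 1/2 satisfied
(6,2)X 2/2 satisfied
(6,5)O 1/1 satisfied
All meet the threshold, so the configuration is stable.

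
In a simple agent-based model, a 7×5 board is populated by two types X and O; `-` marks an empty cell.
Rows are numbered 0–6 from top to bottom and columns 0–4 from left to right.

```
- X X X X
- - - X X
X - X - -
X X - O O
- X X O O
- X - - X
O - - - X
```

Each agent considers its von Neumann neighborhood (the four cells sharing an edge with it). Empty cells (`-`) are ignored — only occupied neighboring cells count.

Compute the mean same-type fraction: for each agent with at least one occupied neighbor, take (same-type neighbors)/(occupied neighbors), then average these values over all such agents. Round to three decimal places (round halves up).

0.907

Row 0: (0,1)X 1/1 · (0,2)X 2/2 · (0,3)X 3/3 · (0,4)X 2/2
Row 1: (1,3)X 2/2 · (1,4)X 2/2
Row 2: (2,0)X 1/1 · (2,2)X — no occupied neighbors
Row 3: (3,0)X 2/2 · (3,1)X 2/2 · (3,3)O 2/2 · (3,4)O 2/2
Row 4: (4,1)X 3/3 · (4,2)X 1/2 · (4,3)O 2/3 · (4,4)O 2/3
Row 5: (5,1)X 1/1 · (5,4)X 1/2
Row 6: (6,0)O — no occupied neighbors · (6,4)X 1/1
Sum over 18 agents: 1/1 + 2/2 + 3/3 + 2/2 + 2/2 + 2/2 + 1/1 + 2/2 + 2/2 + 2/2 + 2/2 + 3/3 + 1/2 + 2/3 + 2/3 + 1/1 + 1/2 + 1/1 = 49/3; mean = 49/3 ÷ 18 = 49/54 = 0.907407… → 0.907.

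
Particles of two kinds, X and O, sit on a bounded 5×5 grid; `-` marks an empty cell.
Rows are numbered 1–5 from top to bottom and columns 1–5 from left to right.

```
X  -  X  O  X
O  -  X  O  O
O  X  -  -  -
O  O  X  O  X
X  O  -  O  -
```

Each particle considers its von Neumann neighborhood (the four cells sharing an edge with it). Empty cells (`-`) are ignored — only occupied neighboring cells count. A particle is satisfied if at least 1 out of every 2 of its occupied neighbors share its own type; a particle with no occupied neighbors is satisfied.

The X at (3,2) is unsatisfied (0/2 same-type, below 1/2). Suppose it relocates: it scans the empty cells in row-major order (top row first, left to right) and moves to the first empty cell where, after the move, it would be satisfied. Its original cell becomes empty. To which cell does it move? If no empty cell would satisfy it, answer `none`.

Vacating (3,2). Empty cells in order:
  (1,2): 2/2 same-type → satisfied — stop here.

(1,2)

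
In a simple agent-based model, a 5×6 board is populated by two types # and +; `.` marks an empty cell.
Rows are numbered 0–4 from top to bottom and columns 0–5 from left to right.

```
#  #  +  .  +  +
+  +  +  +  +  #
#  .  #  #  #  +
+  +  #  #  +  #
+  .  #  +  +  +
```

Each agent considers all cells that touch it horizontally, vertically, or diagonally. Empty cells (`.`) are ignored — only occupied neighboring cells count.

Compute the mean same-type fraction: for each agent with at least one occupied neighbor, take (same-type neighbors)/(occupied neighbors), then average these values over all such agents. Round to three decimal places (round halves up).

(0,0)# 1/3
(0,1)# 1/5
(0,2)+ 3/4
(0,4)+ 3/4
(0,5)+ 2/3
(1,0)+ 1/4
(1,1)+ 3/7
(1,2)+ 3/6
(1,3)+ 4/7
(1,4)+ 4/7
(1,5)# 1/5
(2,0)# 0/4
(2,2)# 3/7
(2,3)# 4/8
(2,4)# 4/8
(2,5)+ 2/5
(3,0)+ 2/3
(3,1)+ 2/6
(3,2)# 4/6
(3,3)# 5/8
(3,4)+ 4/8
(3,5)# 1/5
(4,0)+ 2/2
(4,2)# 2/4
(4,3)+ 2/5
(4,4)+ 3/5
(4,5)+ 2/3
Sum over 27 agents: 1/3 + 1/5 + 3/4 + 3/4 + 2/3 + 1/4 + 3/7 + 3/6 + 4/7 + 4/7 + 1/5 + 0/4 + 3/7 + 4/8 + 4/8 + 2/5 + 2/3 + 2/6 + 4/6 + 5/8 + 4/8 + 1/5 + 2/2 + 2/4 + 2/5 + 3/5 + 2/3 = 317/24; mean = 317/24 ÷ 27 = 317/648 = 0.489197… → 0.489.

0.489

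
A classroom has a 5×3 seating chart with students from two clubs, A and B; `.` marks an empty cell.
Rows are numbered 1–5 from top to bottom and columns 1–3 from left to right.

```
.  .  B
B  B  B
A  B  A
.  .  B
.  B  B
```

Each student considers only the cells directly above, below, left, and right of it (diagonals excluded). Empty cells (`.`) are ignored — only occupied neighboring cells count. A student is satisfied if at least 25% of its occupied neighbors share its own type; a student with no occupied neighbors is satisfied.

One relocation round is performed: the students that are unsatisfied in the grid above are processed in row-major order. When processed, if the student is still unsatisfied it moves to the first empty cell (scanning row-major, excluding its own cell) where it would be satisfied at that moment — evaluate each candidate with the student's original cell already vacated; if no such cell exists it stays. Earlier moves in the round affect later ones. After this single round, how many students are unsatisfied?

Initially unsatisfied (in order): (3,1), (3,3).
  (3,1) → (4,1).
  (3,3) → (3,1).
Resulting grid:
. . B
B B B
A B .
A . B
. B B
All satisfied now.

0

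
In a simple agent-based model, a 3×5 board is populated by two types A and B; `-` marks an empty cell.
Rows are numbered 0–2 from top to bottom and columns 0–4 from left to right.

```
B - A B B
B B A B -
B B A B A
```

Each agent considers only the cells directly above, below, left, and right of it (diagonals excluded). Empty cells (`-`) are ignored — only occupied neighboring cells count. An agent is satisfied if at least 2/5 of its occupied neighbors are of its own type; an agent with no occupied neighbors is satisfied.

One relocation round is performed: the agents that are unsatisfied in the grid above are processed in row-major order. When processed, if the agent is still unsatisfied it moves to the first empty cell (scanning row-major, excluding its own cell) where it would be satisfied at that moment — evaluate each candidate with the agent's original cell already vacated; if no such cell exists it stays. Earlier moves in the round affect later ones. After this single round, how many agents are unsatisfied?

Initially unsatisfied (in order): (2,2), (2,3), (2,4).
  (2,2): no empty cell satisfies it; stays.
  (2,3) → (0,1).
  (2,4): now satisfied by earlier moves; stays.
Resulting grid:
B B A B B
B B A B -
B B A - A
Unsatisfied now: (0,2).

1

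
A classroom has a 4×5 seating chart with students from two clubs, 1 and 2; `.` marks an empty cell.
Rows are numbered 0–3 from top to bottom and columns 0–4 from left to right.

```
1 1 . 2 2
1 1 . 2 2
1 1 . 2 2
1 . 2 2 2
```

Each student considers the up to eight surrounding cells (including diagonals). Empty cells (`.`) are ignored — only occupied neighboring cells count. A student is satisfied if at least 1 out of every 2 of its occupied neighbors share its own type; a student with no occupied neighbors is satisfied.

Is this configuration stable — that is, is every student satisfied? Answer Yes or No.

(0,0)1 3/3 satisfied
(0,1)1 3/3 satisfied
(0,3)2 3/3 satisfied
(0,4)2 3/3 satisfied
(1,0)1 5/5 satisfied
(1,1)1 5/5 satisfied
(1,3)2 5/5 satisfied
(1,4)2 5/5 satisfied
(2,0)1 4/4 satisfied
(2,1)1 4/5 satisfied
(2,3)2 6/6 satisfied
(2,4)2 5/5 satisfied
(3,0)1 2/2 satisfied
(3,2)2 2/3 satisfied
(3,3)2 4/4 satisfied
(3,4)2 3/3 satisfied
All meet the threshold, so the configuration is stable.

Yes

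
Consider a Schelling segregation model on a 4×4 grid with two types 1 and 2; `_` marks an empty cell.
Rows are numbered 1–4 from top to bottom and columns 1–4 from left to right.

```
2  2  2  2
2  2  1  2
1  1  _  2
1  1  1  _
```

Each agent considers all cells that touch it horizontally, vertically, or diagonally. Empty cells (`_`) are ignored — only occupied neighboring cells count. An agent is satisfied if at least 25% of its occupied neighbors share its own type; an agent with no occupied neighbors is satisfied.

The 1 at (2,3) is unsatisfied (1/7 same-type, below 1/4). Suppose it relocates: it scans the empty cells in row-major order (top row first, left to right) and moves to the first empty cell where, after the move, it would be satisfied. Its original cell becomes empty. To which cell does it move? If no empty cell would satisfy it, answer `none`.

Vacating (2,3). Empty cells in order:
  (3,3): 3/6 same-type → satisfied — stop here.

(3,3)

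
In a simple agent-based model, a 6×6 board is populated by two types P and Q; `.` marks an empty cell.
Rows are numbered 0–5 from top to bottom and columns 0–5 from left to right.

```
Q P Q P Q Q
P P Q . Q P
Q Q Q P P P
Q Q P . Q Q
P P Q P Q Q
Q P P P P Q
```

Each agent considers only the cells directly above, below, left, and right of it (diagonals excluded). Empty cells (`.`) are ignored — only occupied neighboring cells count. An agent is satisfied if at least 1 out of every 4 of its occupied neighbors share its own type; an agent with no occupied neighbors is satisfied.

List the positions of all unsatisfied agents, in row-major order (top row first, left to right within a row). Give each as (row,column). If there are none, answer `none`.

(0,0), (0,3), (3,2), (4,2), (5,0)

Row 0: (0,0)Q 0/2 not · (0,1)P 1/3 satisfied · (0,2)Q 1/3 satisfied · (0,3)P 0/2 not · (0,4)Q 2/3 satisfied · (0,5)Q 1/2 satisfied
Row 1: (1,0)P 1/3 satisfied · (1,1)P 2/4 satisfied · (1,2)Q 2/3 satisfied · (1,4)Q 1/3 satisfied · (1,5)P 1/3 satisfied
Row 2: (2,0)Q 2/3 satisfied · (2,1)Q 3/4 satisfied · (2,2)Q 2/4 satisfied · (2,3)P 1/2 satisfied · (2,4)P 2/4 satisfied · (2,5)P 2/3 satisfied
Row 3: (3,0)Q 2/3 satisfied · (3,1)Q 2/4 satisfied · (3,2)P 0/3 not · (3,4)Q 2/3 satisfied · (3,5)Q 2/3 satisfied
Row 4: (4,0)P 1/3 satisfied · (4,1)P 2/4 satisfied · (4,2)Q 0/4 not · (4,3)P 1/3 satisfied · (4,4)Q 2/4 satisfied · (4,5)Q 3/3 satisfied
Row 5: (5,0)Q 0/2 not · (5,1)P 2/3 satisfied · (5,2)P 2/3 satisfied · (5,3)P 3/3 satisfied · (5,4)P 1/3 satisfied · (5,5)Q 1/2 satisfied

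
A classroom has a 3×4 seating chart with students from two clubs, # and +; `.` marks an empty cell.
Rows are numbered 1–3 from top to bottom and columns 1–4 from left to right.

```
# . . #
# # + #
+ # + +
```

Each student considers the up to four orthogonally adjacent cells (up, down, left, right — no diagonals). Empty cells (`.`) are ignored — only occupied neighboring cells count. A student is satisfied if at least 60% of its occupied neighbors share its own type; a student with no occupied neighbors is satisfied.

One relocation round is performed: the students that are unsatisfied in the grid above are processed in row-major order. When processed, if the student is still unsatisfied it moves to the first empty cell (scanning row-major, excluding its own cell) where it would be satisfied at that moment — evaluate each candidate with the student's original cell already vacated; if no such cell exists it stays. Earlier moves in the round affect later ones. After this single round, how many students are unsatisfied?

Initially unsatisfied (in order): (2,3), (2,4), (3,1), (3,2), (3,4).
  (2,3): no empty cell satisfies it; stays.
  (2,4) → (1,2).
  (3,1) → (2,4).
  (3,2) → (1,3).
  (3,4): now satisfied by earlier moves; stays.
Resulting grid:
# # # #
# # + +
. . + +
Unsatisfied now: (1,4), (2,3).

2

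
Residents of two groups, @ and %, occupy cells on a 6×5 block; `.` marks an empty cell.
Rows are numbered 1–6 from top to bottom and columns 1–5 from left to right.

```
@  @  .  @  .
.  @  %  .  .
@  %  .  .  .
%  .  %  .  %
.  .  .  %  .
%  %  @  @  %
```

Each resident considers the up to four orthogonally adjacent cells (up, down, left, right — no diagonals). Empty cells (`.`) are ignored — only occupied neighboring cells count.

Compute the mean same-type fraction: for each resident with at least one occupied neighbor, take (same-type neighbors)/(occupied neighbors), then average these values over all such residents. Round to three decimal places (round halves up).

Row 1: (1,1)@ 1/1 · (1,2)@ 2/2 · (1,4)@ — no occupied neighbors
Row 2: (2,2)@ 1/3 · (2,3)% 0/1
Row 3: (3,1)@ 0/2 · (3,2)% 0/2
Row 4: (4,1)% 0/1 · (4,3)% — no occupied neighbors · (4,5)% — no occupied neighbors
Row 5: (5,4)% 0/1
Row 6: (6,1)% 1/1 · (6,2)% 1/2 · (6,3)@ 1/2 · (6,4)@ 1/3 · (6,5)% 0/1
Sum over 13 residents: 1/1 + 2/2 + 1/3 + 0/1 + 0/2 + 0/2 + 0/1 + 0/1 + 1/1 + 1/2 + 1/2 + 1/3 + 0/1 = 14/3; mean = 14/3 ÷ 13 = 14/39 = 0.358974… → 0.359.

0.359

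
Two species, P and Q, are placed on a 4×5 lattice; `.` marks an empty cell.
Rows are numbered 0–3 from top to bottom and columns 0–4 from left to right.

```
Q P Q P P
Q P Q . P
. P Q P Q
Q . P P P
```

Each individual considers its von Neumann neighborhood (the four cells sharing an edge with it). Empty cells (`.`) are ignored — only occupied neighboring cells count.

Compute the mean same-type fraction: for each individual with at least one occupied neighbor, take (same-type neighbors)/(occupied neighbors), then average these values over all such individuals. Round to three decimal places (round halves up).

(0,0)Q 1/2
(0,1)P 1/3
(0,2)Q 1/3
(0,3)P 1/2
(0,4)P 2/2
(1,0)Q 1/2
(1,1)P 2/4
(1,2)Q 2/3
(1,4)P 1/2
(2,1)P 1/2
(2,2)Q 1/4
(2,3)P 1/3
(2,4)Q 0/3
(3,0)Q — no occupied neighbors
(3,2)P 1/2
(3,3)P 3/3
(3,4)P 1/2
Sum over 16 individuals: 1/2 + 1/3 + 1/3 + 1/2 + 2/2 + 1/2 + 2/4 + 2/3 + 1/2 + 1/2 + 1/4 + 1/3 + 0/3 + 1/2 + 3/3 + 1/2 = 95/12; mean = 95/12 ÷ 16 = 95/192 = 0.494791… → 0.495.

0.495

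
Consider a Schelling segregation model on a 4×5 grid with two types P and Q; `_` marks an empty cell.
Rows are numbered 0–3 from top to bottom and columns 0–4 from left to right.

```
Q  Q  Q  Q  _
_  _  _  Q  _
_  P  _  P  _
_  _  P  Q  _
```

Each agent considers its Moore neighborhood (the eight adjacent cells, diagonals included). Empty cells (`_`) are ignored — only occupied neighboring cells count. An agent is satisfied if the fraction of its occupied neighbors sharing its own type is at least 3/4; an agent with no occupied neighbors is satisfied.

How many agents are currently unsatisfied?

4

(0,0)Q 1/1 ✓
(0,1)Q 2/2 ✓
(0,2)Q 3/3 ✓
(0,3)Q 2/2 ✓
(1,3)Q 2/3 ✗
(2,1)P 1/1 ✓
(2,3)P 1/3 ✗
(3,2)P 2/3 ✗
(3,3)Q 0/2 ✗
Unsatisfied: (1,3), (2,3), (3,2), (3,3) — 4 in total.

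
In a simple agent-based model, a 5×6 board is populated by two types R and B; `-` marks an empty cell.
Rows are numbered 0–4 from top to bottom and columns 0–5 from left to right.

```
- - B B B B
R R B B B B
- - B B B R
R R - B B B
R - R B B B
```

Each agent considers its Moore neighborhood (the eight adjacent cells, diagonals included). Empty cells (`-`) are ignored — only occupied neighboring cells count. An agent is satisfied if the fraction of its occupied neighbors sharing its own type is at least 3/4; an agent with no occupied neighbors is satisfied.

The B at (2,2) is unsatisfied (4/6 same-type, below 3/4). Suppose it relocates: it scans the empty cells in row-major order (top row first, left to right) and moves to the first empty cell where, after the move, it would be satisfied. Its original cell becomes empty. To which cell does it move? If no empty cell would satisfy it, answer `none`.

Vacating (2,2). Empty cells in order:
  (0,0): 0/2 same-type → still unsatisfied.
  (0,1): 2/4 same-type → still unsatisfied.
  (2,0): 0/4 same-type → still unsatisfied.
  (2,1): 1/5 same-type → still unsatisfied.
  (3,2): 3/5 same-type → still unsatisfied.
  (4,1): 0/4 same-type → still unsatisfied.

none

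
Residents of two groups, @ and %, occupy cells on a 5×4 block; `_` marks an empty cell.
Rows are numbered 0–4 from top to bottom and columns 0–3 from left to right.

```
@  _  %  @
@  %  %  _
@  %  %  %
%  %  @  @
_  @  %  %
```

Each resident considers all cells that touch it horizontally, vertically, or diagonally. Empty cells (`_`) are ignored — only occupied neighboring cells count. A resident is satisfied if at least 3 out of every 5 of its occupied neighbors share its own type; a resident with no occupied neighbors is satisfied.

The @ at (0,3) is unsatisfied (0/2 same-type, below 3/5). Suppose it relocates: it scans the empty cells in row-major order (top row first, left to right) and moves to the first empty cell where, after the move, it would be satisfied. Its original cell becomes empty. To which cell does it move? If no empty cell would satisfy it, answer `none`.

none

Vacating (0,3). Empty cells in order:
  (0,1): 2/5 same-type → still unsatisfied.
  (1,3): 0/4 same-type → still unsatisfied.
  (4,0): 1/3 same-type → still unsatisfied.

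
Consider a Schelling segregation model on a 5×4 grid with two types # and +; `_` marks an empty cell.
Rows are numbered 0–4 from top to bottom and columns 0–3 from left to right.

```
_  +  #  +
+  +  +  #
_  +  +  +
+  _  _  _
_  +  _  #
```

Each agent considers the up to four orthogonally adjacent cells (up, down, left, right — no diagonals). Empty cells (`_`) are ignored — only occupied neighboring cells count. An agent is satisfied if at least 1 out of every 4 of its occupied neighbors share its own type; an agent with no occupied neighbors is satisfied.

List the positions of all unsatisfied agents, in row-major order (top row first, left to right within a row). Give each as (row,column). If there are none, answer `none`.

(0,2), (0,3), (1,3)

(0,1)+ 1/2 ok
(0,2)# 0/3 unhappy
(0,3)+ 0/2 unhappy
(1,0)+ 1/1 ok
(1,1)+ 4/4 ok
(1,2)+ 2/4 ok
(1,3)# 0/3 unhappy
(2,1)+ 2/2 ok
(2,2)+ 3/3 ok
(2,3)+ 1/2 ok
(3,0)+ 0/0 ok
(4,1)+ 0/0 ok
(4,3)# 0/0 ok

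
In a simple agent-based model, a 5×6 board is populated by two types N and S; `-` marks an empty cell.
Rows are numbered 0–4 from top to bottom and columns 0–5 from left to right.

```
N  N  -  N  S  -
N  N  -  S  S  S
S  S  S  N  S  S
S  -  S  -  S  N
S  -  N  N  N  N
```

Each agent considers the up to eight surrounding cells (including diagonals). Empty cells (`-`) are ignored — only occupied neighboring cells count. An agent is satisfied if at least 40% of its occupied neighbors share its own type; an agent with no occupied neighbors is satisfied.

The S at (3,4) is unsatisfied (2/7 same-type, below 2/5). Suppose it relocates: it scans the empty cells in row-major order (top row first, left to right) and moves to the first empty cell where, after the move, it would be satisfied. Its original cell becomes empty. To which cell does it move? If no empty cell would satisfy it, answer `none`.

(0,5)

Vacating (3,4). Empty cells in order:
  (0,2): 1/4 same-type → still unsatisfied.
  (0,5): 3/3 same-type → satisfied — stop here.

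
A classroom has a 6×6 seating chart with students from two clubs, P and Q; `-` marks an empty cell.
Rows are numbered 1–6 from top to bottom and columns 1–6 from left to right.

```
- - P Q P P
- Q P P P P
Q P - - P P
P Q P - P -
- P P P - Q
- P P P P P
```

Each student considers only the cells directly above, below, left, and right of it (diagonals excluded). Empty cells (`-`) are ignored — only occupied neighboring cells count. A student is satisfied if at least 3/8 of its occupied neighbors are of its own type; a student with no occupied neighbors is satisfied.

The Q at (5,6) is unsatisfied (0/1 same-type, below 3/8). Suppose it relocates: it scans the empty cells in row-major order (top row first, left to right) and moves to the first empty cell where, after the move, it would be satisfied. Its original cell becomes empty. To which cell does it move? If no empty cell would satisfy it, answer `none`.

(1,1)

Vacating (5,6). Empty cells in order:
  (1,1): 0/0 same-type → satisfied — stop here.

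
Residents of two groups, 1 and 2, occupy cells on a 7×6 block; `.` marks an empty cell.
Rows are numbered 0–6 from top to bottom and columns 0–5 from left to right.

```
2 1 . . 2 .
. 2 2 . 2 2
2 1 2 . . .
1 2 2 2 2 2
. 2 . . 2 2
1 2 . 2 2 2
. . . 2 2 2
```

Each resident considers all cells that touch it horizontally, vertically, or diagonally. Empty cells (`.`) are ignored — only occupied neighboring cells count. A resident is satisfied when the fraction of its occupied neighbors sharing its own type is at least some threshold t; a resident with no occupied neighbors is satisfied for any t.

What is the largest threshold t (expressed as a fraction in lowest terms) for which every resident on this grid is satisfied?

0/1

(0,0)2 1/2
(0,1)1 0/3
(0,4)2 2/2
(1,1)2 4/6
(1,2)2 2/4
(1,4)2 2/2
(1,5)2 2/2
(2,0)2 2/4
(2,1)1 1/7
(2,2)2 5/6
(3,0)1 1/4
(3,1)2 4/6
(3,2)2 4/5
(3,3)2 4/4
(3,4)2 4/4
(3,5)2 3/3
(4,1)2 3/5
(4,4)2 7/7
(4,5)2 5/5
(5,0)1 0/2
(5,1)2 1/2
(5,3)2 4/4
(5,4)2 7/7
(5,5)2 5/5
(6,3)2 3/3
(6,4)2 5/5
(6,5)2 3/3
The smallest same-type fraction is 0/3 at (0,1), which reduces to 0/1. Any threshold above that leaves this resident unsatisfied.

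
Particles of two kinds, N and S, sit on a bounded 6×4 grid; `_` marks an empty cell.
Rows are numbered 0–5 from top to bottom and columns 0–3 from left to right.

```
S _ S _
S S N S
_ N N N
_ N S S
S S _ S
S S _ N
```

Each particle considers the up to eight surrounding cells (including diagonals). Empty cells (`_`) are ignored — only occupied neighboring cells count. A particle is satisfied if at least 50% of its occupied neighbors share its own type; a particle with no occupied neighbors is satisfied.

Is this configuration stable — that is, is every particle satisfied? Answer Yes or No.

No

(0,0)S 2/2 satisfied
(0,2)S 2/3 satisfied
(1,0)S 2/3 satisfied
(1,1)S 3/6 satisfied
(1,2)N 3/6 satisfied
(1,3)S 1/4 not
(2,1)N 3/6 satisfied
(2,2)N 4/8 satisfied
(2,3)N 2/5 not
(3,1)N 2/5 not
(3,2)S 3/7 not
(3,3)S 2/4 satisfied
(4,0)S 3/4 satisfied
(4,1)S 4/5 satisfied
(4,3)S 2/3 satisfied
(5,0)S 3/3 satisfied
(5,1)S 3/3 satisfied
(5,3)N 0/1 not
For instance (1,3) has only 1/4 same-type neighbors, below 1/2.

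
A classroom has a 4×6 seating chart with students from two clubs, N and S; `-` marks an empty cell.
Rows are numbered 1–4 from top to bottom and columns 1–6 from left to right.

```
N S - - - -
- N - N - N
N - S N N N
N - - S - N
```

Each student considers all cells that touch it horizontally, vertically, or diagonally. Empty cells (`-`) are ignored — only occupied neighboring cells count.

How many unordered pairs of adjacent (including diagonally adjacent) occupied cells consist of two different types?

Scan each occupied cell's neighbors to the right and below (and the two forward diagonals) so each pair is counted once.
From row 1: 2 unlike of 3 pairs (running 2/3).
From row 2: 2 unlike of 7 pairs (running 4/10).
From row 3: 3 unlike of 9 pairs (running 7/19).
Total adjacent occupied pairs: 19; unlike-type pairs: 7.

7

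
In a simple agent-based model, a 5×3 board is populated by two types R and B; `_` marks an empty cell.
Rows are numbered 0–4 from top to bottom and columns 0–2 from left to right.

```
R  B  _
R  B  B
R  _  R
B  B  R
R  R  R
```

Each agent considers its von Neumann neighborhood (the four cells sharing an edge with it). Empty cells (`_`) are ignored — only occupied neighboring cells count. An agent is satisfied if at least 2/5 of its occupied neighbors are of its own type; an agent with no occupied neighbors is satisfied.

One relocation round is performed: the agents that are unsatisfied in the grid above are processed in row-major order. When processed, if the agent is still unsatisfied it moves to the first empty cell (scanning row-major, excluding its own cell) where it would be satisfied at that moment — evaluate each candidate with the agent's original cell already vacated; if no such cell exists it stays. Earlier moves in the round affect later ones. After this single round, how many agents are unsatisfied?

1

Initially unsatisfied (in order): (3,0), (3,1).
  (3,0) → (0,2).
  (3,1): no empty cell satisfies it; stays.
Resulting grid:
R B B
R B B
R _ R
_ B R
R R R
Unsatisfied now: (3,1).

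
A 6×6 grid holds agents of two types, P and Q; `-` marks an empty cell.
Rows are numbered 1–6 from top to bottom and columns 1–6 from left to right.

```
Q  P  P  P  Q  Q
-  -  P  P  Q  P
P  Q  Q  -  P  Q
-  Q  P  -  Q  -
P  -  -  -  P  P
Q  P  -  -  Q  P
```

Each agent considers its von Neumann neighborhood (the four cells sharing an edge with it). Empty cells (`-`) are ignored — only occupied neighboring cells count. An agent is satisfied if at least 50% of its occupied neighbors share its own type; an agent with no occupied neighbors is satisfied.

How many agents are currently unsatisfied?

14

Row 1: (1,1)Q 0/1 unhappy · (1,2)P 1/2 ok · (1,3)P 3/3 ok · (1,4)P 2/3 ok · (1,5)Q 2/3 ok · (1,6)Q 1/2 ok
Row 2: (2,3)P 2/3 ok · (2,4)P 2/3 ok · (2,5)Q 1/4 unhappy · (2,6)P 0/3 unhappy
Row 3: (3,1)P 0/1 unhappy · (3,2)Q 2/3 ok · (3,3)Q 1/3 unhappy · (3,5)P 0/3 unhappy · (3,6)Q 0/2 unhappy
Row 4: (4,2)Q 1/2 ok · (4,3)P 0/2 unhappy · (4,5)Q 0/2 unhappy
Row 5: (5,1)P 0/1 unhappy · (5,5)P 1/3 unhappy · (5,6)P 2/2 ok
Row 6: (6,1)Q 0/2 unhappy · (6,2)P 0/1 unhappy · (6,5)Q 0/2 unhappy · (6,6)P 1/2 ok
Unsatisfied: (1,1), (2,5), (2,6), (3,1), (3,3), (3,5), (3,6), (4,3), (4,5), (5,1), (5,5), (6,1), (6,2), (6,5) — 14 in total.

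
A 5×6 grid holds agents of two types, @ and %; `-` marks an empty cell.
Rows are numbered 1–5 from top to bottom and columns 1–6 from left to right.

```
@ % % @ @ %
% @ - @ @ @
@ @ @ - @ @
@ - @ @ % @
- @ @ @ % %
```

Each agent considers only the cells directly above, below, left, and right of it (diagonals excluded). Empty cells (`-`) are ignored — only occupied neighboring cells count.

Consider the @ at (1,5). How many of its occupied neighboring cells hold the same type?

2

Occupied neighbors of (1,5): (2,5)=@, (1,4)=@, (1,6)=%.
Same type (@): 2 of 3.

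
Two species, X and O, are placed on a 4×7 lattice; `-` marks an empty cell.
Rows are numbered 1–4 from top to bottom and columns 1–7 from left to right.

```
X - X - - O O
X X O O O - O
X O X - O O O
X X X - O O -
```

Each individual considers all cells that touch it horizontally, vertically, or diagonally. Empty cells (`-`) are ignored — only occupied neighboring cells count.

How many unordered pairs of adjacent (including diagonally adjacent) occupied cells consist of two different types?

12

Scan each occupied cell's neighbors to the right and below (and the two forward diagonals) so each pair is counted once.
From row 1: 2 unlike of 9 pairs (running 2/9).
From row 2: 5 unlike of 17 pairs (running 7/26).
From row 3: 5 unlike of 16 pairs (running 12/42).
From row 4: 0 unlike of 3 pairs (running 12/45).
Total adjacent occupied pairs: 45; unlike-type pairs: 12.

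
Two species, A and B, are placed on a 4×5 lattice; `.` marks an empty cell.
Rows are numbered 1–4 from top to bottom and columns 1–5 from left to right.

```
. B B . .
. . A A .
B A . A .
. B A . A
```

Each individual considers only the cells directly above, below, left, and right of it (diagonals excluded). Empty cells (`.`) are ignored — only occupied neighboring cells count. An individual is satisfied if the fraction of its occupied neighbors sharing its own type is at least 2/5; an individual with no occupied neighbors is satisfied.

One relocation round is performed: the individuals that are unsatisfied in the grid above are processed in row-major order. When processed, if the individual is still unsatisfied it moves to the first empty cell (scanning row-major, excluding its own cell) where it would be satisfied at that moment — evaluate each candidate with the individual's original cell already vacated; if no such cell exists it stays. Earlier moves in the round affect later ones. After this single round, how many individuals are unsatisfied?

1

Initially unsatisfied (in order): (3,1), (3,2), (4,2), (4,3).
  (3,1) → (1,1).
  (3,2) → (1,4).
  (4,2) → (2,1).
  (4,3): now satisfied by earlier moves; stays.
Resulting grid:
B B B A .
B . A A .
. . . A .
. . A . A
Unsatisfied now: (1,3).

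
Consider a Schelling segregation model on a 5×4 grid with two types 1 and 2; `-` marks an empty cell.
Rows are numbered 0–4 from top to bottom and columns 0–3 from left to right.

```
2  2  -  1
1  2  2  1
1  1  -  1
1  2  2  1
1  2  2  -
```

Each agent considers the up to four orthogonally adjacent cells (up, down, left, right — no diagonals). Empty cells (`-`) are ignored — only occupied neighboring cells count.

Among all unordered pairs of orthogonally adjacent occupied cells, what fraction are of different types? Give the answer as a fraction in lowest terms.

4/11

Scan each occupied cell's neighbors to the right and below so each pair is counted once.
Row 0: 2(0,0)–2(0,1)= 2(0,0)–1(1,0)≠ 2(0,1)–2(1,1)= 1(0,3)–1(1,3)=  → 1/4 unlike.
Row 1: 1(1,0)–2(1,1)≠ 1(1,0)–1(2,0)= 2(1,1)–2(1,2)= 2(1,1)–1(2,1)≠ 2(1,2)–1(1,3)≠ 1(1,3)–1(2,3)=  → 3/6 unlike.
Row 2: 1(2,0)–1(2,1)= 1(2,0)–1(3,0)= 1(2,1)–2(3,1)≠ 1(2,3)–1(3,3)=  → 1/4 unlike.
Row 3: 1(3,0)–2(3,1)≠ 1(3,0)–1(4,0)= 2(3,1)–2(3,2)= 2(3,1)–2(4,1)= 2(3,2)–1(3,3)≠ 2(3,2)–2(4,2)=  → 2/6 unlike.
Row 4: 1(4,0)–2(4,1)≠ 2(4,1)–2(4,2)=  → 1/2 unlike.
Total adjacent occupied pairs: 22; unlike-type pairs: 8.
8/22 reduces to 4/11.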